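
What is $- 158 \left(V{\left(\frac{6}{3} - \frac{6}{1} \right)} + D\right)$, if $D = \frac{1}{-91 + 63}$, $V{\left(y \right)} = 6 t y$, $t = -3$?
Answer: $- \frac{159185}{14} \approx -11370.0$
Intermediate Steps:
$V{\left(y \right)} = - 18 y$ ($V{\left(y \right)} = 6 \left(-3\right) y = - 18 y$)
$D = - \frac{1}{28}$ ($D = \frac{1}{-28} = - \frac{1}{28} \approx -0.035714$)
$- 158 \left(V{\left(\frac{6}{3} - \frac{6}{1} \right)} + D\right) = - 158 \left(- 18 \left(\frac{6}{3} - \frac{6}{1}\right) - \frac{1}{28}\right) = - 158 \left(- 18 \left(6 \cdot \frac{1}{3} - 6\right) - \frac{1}{28}\right) = - 158 \left(- 18 \left(2 - 6\right) - \frac{1}{28}\right) = - 158 \left(\left(-18\right) \left(-4\right) - \frac{1}{28}\right) = - 158 \left(72 - \frac{1}{28}\right) = \left(-158\right) \frac{2015}{28} = - \frac{159185}{14}$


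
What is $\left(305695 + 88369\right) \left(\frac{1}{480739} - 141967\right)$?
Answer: $- \frac{26894502943839168}{480739} \approx -5.5944 \cdot 10^{10}$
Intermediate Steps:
$\left(305695 + 88369\right) \left(\frac{1}{480739} - 141967\right) = 394064 \left(\frac{1}{480739} - 141967\right) = 394064 \left(- \frac{68249073612}{480739}\right) = - \frac{26894502943839168}{480739}$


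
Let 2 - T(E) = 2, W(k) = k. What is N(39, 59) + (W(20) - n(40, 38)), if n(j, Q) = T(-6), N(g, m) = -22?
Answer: -2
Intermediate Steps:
T(E) = 0 (T(E) = 2 - 1*2 = 2 - 2 = 0)
n(j, Q) = 0
N(39, 59) + (W(20) - n(40, 38)) = -22 + (20 - 1*0) = -22 + (20 + 0) = -22 + 20 = -2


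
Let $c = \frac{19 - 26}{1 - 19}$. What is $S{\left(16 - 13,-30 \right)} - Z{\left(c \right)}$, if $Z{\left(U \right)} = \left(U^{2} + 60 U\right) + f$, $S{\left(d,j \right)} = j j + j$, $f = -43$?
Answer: $\frac{288203}{324} \approx 889.52$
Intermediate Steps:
$S{\left(d,j \right)} = j + j^{2}$ ($S{\left(d,j \right)} = j^{2} + j = j + j^{2}$)
$c = \frac{7}{18}$ ($c = - \frac{7}{-18} = \left(-7\right) \left(- \frac{1}{18}\right) = \frac{7}{18} \approx 0.38889$)
$Z{\left(U \right)} = -43 + U^{2} + 60 U$ ($Z{\left(U \right)} = \left(U^{2} + 60 U\right) - 43 = -43 + U^{2} + 60 U$)
$S{\left(16 - 13,-30 \right)} - Z{\left(c \right)} = - 30 \left(1 - 30\right) - \left(-43 + \left(\frac{7}{18}\right)^{2} + 60 \cdot \frac{7}{18}\right) = \left(-30\right) \left(-29\right) - \left(-43 + \frac{49}{324} + \frac{70}{3}\right) = 870 - - \frac{6323}{324} = 870 + \frac{6323}{324} = \frac{288203}{324}$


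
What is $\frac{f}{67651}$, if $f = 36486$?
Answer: $\frac{36486}{67651} \approx 0.53933$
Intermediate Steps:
$\frac{f}{67651} = \frac{36486}{67651}$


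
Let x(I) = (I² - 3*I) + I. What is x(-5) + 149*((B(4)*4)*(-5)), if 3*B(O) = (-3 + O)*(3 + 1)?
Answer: -11815/3 ≈ -3938.3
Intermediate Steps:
B(O) = -4 + 4*O/3 (B(O) = ((-3 + O)*(3 + 1))/3 = ((-3 + O)*4)/3 = (-12 + 4*O)/3 = -4 + 4*O/3)
x(I) = I² - 2*I
x(-5) + 149*((B(4)*4)*(-5)) = -5*(-2 - 5) + 149*(((-4 + (4/3)*4)*4)*(-5)) = -5*(-7) + 149*(((-4 + 16/3)*4)*(-5)) = 35 + 149*(((4/3)*4)*(-5)) = 35 + 149*((16/3)*(-5)) = 35 + 149*(-80/3) = 35 - 11920/3 = -11815/3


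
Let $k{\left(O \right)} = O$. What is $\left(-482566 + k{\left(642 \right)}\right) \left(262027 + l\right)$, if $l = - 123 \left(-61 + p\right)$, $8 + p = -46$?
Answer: $-133093914928$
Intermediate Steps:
$p = -54$ ($p = -8 - 46 = -54$)
$l = 14145$ ($l = - 123 \left(-61 - 54\right) = \left(-123\right) \left(-115\right) = 14145$)
$\left(-482566 + k{\left(642 \right)}\right) \left(262027 + l\right) = \left(-482566 + 642\right) \left(262027 + 14145\right) = \left(-481924\right) 276172 = -133093914928$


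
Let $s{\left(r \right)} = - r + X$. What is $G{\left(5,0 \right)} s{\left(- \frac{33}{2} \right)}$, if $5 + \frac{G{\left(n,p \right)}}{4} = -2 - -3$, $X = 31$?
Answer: $-760$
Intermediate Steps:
$G{\left(n,p \right)} = -16$ ($G{\left(n,p \right)} = -20 + 4 \left(-2 - -3\right) = -20 + 4 \left(-2 + 3\right) = -20 + 4 \cdot 1 = -20 + 4 = -16$)
$s{\left(r \right)} = 31 - r$ ($s{\left(r \right)} = - r + 31 = 31 - r$)
$G{\left(5,0 \right)} s{\left(- \frac{33}{2} \right)} = - 16 \left(31 - - \frac{33}{2}\right) = - 16 \left(31 + \frac{33}{2}\right) = \left(-16\right) \frac{95}{2} = -760$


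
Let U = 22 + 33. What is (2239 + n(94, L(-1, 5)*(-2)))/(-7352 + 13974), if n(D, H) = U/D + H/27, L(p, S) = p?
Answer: 5684255/16806636 ≈ 0.33821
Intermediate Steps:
U = 55
n(D, H) = 55/D + H/27
(2239 + n(94, L(-1, 5)*(-2)))/(-7352 + 13974) = (2239 + (55/94 + (-1*(-2))/27))/(-7352 + 13974) = (2239 + (55*(1/94) + (1/27)*2))/6622 = (2239 + (55/94 + 2/27))*(1/6622) = (2239 + 1673/2538)*(1/6622) = (5684255/2538)*(1/6622) = 5684255/16806636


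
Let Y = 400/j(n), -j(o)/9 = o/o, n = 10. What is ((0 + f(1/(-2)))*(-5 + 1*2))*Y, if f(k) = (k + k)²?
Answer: 400/3 ≈ 133.33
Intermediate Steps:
j(o) = -9 (j(o) = -9*o/o = -9*1 = -9)
f(k) = 4*k² (f(k) = (2*k)² = 4*k²)
Y = -400/9 (Y = 400/(-9) = 400*(-⅑) = -400/9 ≈ -44.444)
((0 + f(1/(-2)))*(-5 + 1*2))*Y = ((0 + 4*(1/(-2))²)*(-5 + 1*2))*(-400/9) = ((0 + 4*(-½)²)*(-5 + 2))*(-400/9) = ((0 + 4*(¼))*(-3))*(-400/9) = ((0 + 1)*(-3))*(-400/9) = (1*(-3))*(-400/9) = -3*(-400/9) = 400/3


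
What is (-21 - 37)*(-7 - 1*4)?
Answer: 638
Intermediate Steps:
(-21 - 37)*(-7 - 1*4) = -58*(-7 - 4) = -58*(-11) = 638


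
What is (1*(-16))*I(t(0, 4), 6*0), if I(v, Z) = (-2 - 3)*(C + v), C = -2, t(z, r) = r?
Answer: 160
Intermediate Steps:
I(v, Z) = 10 - 5*v (I(v, Z) = (-2 - 3)*(-2 + v) = -5*(-2 + v) = 10 - 5*v)
(1*(-16))*I(t(0, 4), 6*0) = (1*(-16))*(10 - 5*4) = -16*(10 - 20) = -16*(-10) = 160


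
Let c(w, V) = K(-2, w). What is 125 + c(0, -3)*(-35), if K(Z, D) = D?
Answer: 125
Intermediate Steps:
c(w, V) = w
125 + c(0, -3)*(-35) = 125 + 0*(-35) = 125 + 0 = 125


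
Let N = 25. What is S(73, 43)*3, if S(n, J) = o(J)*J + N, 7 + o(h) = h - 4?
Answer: 4203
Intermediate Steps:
o(h) = -11 + h (o(h) = -7 + (h - 4) = -7 + (-4 + h) = -11 + h)
S(n, J) = 25 + J*(-11 + J) (S(n, J) = (-11 + J)*J + 25 = J*(-11 + J) + 25 = 25 + J*(-11 + J))
S(73, 43)*3 = (25 + 43*(-11 + 43))*3 = (25 + 43*32)*3 = (25 + 1376)*3 = 1401*3 = 4203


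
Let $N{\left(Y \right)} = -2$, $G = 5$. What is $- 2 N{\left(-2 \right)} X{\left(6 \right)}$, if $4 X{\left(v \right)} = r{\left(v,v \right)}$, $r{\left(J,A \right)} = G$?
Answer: $5$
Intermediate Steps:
$r{\left(J,A \right)} = 5$
$X{\left(v \right)} = \frac{5}{4}$ ($X{\left(v \right)} = \frac{1}{4} \cdot 5 = \frac{5}{4}$)
$- 2 N{\left(-2 \right)} X{\left(6 \right)} = \left(-2\right) \left(-2\right) \frac{5}{4} = 4 \cdot \frac{5}{4} = 5$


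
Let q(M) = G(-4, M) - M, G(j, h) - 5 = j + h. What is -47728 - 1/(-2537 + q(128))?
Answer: -121038207/2536 ≈ -47728.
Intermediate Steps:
G(j, h) = 5 + h + j (G(j, h) = 5 + (j + h) = 5 + (h + j) = 5 + h + j)
q(M) = 1 (q(M) = (5 + M - 4) - M = (1 + M) - M = 1)
-47728 - 1/(-2537 + q(128)) = -47728 - 1/(-2537 + 1) = -47728 - 1/(-2536) = -47728 - 1*(-1/2536) = -47728 + 1/2536 = -121038207/2536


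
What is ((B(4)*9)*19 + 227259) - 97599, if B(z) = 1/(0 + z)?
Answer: 518811/4 ≈ 1.2970e+5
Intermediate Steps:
B(z) = 1/z
((B(4)*9)*19 + 227259) - 97599 = ((9/4)*19 + 227259) - 97599 = (171/4 + 227259) - 97599 = 909207/4 - 97599 = 518811/4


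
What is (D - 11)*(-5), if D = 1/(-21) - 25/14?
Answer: 385/6 ≈ 64.167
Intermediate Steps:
D = -11/6 (D = 1*(-1/21) - 25*1/14 = -1/21 - 25/14 = -11/6 ≈ -1.8333)
(D - 11)*(-5) = (-11/6 - 11)*(-5) = -77/6*(-5) = 385/6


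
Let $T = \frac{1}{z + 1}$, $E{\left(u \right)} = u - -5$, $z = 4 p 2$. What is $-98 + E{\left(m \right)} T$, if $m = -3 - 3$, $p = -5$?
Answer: $- \frac{3821}{39} \approx -97.974$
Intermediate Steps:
$z = -40$ ($z = 4 \left(-5\right) 2 = \left(-20\right) 2 = -40$)
$m = -6$
$E{\left(u \right)} = 5 + u$ ($E{\left(u \right)} = u + 5 = 5 + u$)
$T = - \frac{1}{39}$ ($T = \frac{1}{-40 + 1} = \frac{1}{-39} = - \frac{1}{39} \approx -0.025641$)
$-98 + E{\left(m \right)} T = -98 + \left(5 - 6\right) \left(- \frac{1}{39}\right) = -98 - - \frac{1}{39} = -98 + \frac{1}{39} = - \frac{3821}{39}$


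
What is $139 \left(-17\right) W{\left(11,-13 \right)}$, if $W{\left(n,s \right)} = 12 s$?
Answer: $368628$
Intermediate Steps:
$139 \left(-17\right) W{\left(11,-13 \right)} = 139 \left(-17\right) 12 \left(-13\right) = \left(-2363\right) \left(-156\right) = 368628$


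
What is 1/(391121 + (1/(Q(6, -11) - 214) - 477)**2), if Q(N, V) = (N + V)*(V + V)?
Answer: 10816/6691417617 ≈ 1.6164e-6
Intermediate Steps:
Q(N, V) = 2*V*(N + V) (Q(N, V) = (N + V)*(2*V) = 2*V*(N + V))
1/(391121 + (1/(Q(6, -11) - 214) - 477)**2) = 1/(391121 + (1/(2*(-11)*(6 - 11) - 214) - 477)**2) = 1/(391121 + (1/(2*(-11)*(-5) - 214) - 477)**2) = 1/(391121 + (1/(110 - 214) - 477)**2) = 1/(391121 + (1/(-104) - 477)**2) = 1/(391121 + (-1/104 - 477)**2) = 1/(391121 + (-49609/104)**2) = 1/(391121 + 2461052881/10816) = 1/(6691417617/10816) = 10816/6691417617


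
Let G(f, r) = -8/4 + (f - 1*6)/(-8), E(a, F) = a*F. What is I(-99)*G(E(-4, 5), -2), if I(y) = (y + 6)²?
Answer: 43245/4 ≈ 10811.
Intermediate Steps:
I(y) = (6 + y)²
E(a, F) = F*a
G(f, r) = -5/4 - f/8 (G(f, r) = -8*¼ + (f - 6)*(-⅛) = -2 + (-6 + f)*(-⅛) = -2 + (¾ - f/8) = -5/4 - f/8)
I(-99)*G(E(-4, 5), -2) = (6 - 99)²*(-5/4 - 5*(-4)/8) = (-93)²*(-5/4 - ⅛*(-20)) = 8649*(-5/4 + 5/2) = 8649*(5/4) = 43245/4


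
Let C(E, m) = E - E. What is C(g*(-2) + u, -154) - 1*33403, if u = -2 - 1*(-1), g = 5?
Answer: -33403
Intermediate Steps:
u = -1 (u = -2 + 1 = -1)
C(E, m) = 0
C(g*(-2) + u, -154) - 1*33403 = 0 - 1*33403 = 0 - 33403 = -33403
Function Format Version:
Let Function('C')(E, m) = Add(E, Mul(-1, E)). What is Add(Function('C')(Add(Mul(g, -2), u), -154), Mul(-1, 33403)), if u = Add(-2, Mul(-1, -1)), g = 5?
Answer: -33403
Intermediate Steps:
u = -1 (u = Add(-2, 1) = -1)
Function('C')(E, m) = 0
Add(Function('C')(Add(Mul(g, -2), u), -154), Mul(-1, 33403)) = Add(0, Mul(-1, 33403)) = Add(0, -33403) = -33403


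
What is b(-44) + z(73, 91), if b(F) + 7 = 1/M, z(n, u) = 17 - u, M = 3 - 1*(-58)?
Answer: -4940/61 ≈ -80.984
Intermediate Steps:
M = 61 (M = 3 + 58 = 61)
b(F) = -426/61 (b(F) = -7 + 1/61 = -426/61)
b(-44) + z(73, 91) = -426/61 + (17 - 1*91) = -426/61 + (17 - 91) = -426/61 - 74 = -4940/61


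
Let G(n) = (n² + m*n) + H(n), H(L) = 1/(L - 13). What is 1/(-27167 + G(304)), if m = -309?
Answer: -291/8347916 ≈ -3.4859e-5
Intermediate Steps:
H(L) = 1/(-13 + L)
G(n) = n² + 1/(-13 + n) - 309*n (G(n) = (n² - 309*n) + 1/(-13 + n) = n² + 1/(-13 + n) - 309*n)
1/(-27167 + G(304)) = 1/(-27167 + (1 + 304*(-309 + 304)*(-13 + 304))/(-13 + 304)) = 1/(-27167 + (1 + 304*(-5)*291)/291) = 1/(-27167 + (1 - 442320)/291) = 1/(-27167 + (1/291)*(-442319)) = 1/(-27167 - 442319/291) = 1/(-8347916/291) = -291/8347916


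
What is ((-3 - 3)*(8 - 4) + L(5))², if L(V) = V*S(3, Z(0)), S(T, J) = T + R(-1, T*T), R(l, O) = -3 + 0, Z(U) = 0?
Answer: 576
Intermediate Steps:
R(l, O) = -3
S(T, J) = -3 + T (S(T, J) = T - 3 = -3 + T)
L(V) = 0 (L(V) = V*(-3 + 3) = V*0 = 0)
((-3 - 3)*(8 - 4) + L(5))² = ((-3 - 3)*(8 - 4) + 0)² = (-6*4 + 0)² = (-24 + 0)² = (-24)² = 576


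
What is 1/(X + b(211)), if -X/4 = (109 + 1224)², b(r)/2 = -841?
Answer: -1/7109238 ≈ -1.4066e-7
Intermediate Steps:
b(r) = -1682 (b(r) = 2*(-841) = -1682)
X = -7107556 (X = -4*(109 + 1224)² = -4*1333² = -4*1776889 = -7107556)
1/(X + b(211)) = 1/(-7107556 - 1682) = 1/(-7109238) = -1/7109238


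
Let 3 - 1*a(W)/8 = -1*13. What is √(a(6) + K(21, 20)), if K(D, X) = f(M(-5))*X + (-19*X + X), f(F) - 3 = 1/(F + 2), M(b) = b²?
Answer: 68*I*√3/9 ≈ 13.087*I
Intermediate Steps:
f(F) = 3 + 1/(2 + F) (f(F) = 3 + 1/(F + 2) = 3 + 1/(2 + F))
K(D, X) = -404*X/27 (K(D, X) = ((7 + 3*(-5)²)/(2 + (-5)²))*X + (-19*X + X) = ((7 + 3*25)/(2 + 25))*X - 18*X = ((7 + 75)/27)*X - 18*X = ((1/27)*82)*X - 18*X = 82*X/27 - 18*X = -404*X/27)
a(W) = 128 (a(W) = 24 - (-8)*13 = 24 - 8*(-13) = 24 + 104 = 128)
√(a(6) + K(21, 20)) = √(128 - 404/27*20) = √(128 - 8080/27) = √(-4624/27) = 68*I*√3/9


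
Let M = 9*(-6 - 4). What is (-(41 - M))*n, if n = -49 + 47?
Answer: 262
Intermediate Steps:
M = -90 (M = 9*(-10) = -90)
n = -2
(-(41 - M))*n = -(41 - 1*(-90))*(-2) = -(41 + 90)*(-2) = -1*131*(-2) = -131*(-2) = 262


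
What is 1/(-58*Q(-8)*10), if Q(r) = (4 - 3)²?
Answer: -1/580 ≈ -0.0017241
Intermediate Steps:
Q(r) = 1 (Q(r) = 1² = 1)
1/(-58*Q(-8)*10) = 1/(-58*1*10) = 1/(-58*10) = 1/(-580) = -1/580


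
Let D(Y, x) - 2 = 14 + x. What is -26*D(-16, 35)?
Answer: -1326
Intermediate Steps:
D(Y, x) = 16 + x (D(Y, x) = 2 + (14 + x) = 16 + x)
-26*D(-16, 35) = -26*(16 + 35) = -26*51 = -1326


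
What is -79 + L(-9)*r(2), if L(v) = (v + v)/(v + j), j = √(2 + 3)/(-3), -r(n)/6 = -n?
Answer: -9925/181 - 162*√5/181 ≈ -56.836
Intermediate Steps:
r(n) = 6*n (r(n) = -(-6)*n = 6*n)
j = -√5/3 (j = √5*(-⅓) = -√5/3 ≈ -0.74536)
L(v) = 2*v/(v - √5/3) (L(v) = (v + v)/(v - √5/3) = (2*v)/(v - √5/3) = 2*v/(v - √5/3))
-79 + L(-9)*r(2) = -79 + (6*(-9)/(-√5 + 3*(-9)))*(6*2) = -79 + (6*(-9)/(-√5 - 27))*12 = -79 + (6*(-9)/(-27 - √5))*12 = -79 - 54/(-27 - √5)*12 = -79 - 648/(-27 - √5)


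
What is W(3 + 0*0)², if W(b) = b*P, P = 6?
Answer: 324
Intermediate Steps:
W(b) = 6*b (W(b) = b*6 = 6*b)
W(3 + 0*0)² = (6*(3 + 0*0))² = (6*(3 + 0))² = (6*3)² = 18² = 324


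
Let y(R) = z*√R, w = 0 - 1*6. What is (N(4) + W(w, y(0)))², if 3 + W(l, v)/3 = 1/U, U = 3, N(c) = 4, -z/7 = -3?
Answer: 16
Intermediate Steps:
z = 21 (z = -7*(-3) = 21)
w = -6 (w = 0 - 6 = -6)
y(R) = 21*√R
W(l, v) = -8 (W(l, v) = -9 + 3/3 = -9 + 3*(⅓) = -9 + 1 = -8)
(N(4) + W(w, y(0)))² = (4 - 8)² = (-4)² = 16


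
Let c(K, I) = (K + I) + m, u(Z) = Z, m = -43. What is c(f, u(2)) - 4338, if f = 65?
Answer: -4314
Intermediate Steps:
c(K, I) = -43 + I + K (c(K, I) = (K + I) - 43 = (I + K) - 43 = -43 + I + K)
c(f, u(2)) - 4338 = (-43 + 2 + 65) - 4338 = 24 - 4338 = -4314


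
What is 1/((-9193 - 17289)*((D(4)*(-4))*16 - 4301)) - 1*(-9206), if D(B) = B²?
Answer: 1298199279901/141016650 ≈ 9206.0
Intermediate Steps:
1/((-9193 - 17289)*((D(4)*(-4))*16 - 4301)) - 1*(-9206) = 1/((-9193 - 17289)*((4²*(-4))*16 - 4301)) - 1*(-9206) = 1/(-26482*((16*(-4))*16 - 4301)) + 9206 = 1/(-26482*(-64*16 - 4301)) + 9206 = 1/(-26482*(-1024 - 4301)) + 9206 = 1/(-26482*(-5325)) + 9206 = 1/141016650 + 9206 = 1298199279901/141016650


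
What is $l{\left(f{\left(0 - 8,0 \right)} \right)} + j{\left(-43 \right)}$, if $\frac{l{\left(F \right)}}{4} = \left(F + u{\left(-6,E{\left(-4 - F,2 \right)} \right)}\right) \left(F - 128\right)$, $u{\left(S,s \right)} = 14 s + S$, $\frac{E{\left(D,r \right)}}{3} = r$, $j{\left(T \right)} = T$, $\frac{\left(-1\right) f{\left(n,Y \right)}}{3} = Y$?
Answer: $-39979$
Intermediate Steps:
$f{\left(n,Y \right)} = - 3 Y$
$E{\left(D,r \right)} = 3 r$
$u{\left(S,s \right)} = S + 14 s$
$l{\left(F \right)} = 4 \left(-128 + F\right) \left(78 + F\right)$ ($l{\left(F \right)} = 4 \left(F - \left(6 - 14 \cdot 3 \cdot 2\right)\right) \left(F - 128\right) = 4 \left(F + \left(-6 + 14 \cdot 6\right)\right) \left(-128 + F\right) = 4 \left(F + \left(-6 + 84\right)\right) \left(-128 + F\right) = 4 \left(F + 78\right) \left(-128 + F\right) = 4 \left(78 + F\right) \left(-128 + F\right) = 4 \left(-128 + F\right) \left(78 + F\right)$)
$l{\left(f{\left(0 - 8,0 \right)} \right)} + j{\left(-43 \right)} = \left(-39936 - 200 \left(\left(-3\right) 0\right) + 4 \left(\left(-3\right) 0\right)^{2}\right) - 43 = \left(-39936 - 0 + 4 \cdot 0^{2}\right) - 43 = \left(-39936 + 0 + 4 \cdot 0\right) - 43 = \left(-39936 + 0 + 0\right) - 43 = -39936 - 43 = -39979$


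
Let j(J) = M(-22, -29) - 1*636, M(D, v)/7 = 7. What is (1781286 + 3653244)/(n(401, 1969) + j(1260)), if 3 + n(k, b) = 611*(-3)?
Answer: -5434530/2423 ≈ -2242.9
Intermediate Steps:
M(D, v) = 49 (M(D, v) = 7*7 = 49)
n(k, b) = -1836 (n(k, b) = -3 + 611*(-3) = -3 - 1833 = -1836)
j(J) = -587 (j(J) = 49 - 1*636 = 49 - 636 = -587)
(1781286 + 3653244)/(n(401, 1969) + j(1260)) = (1781286 + 3653244)/(-1836 - 587) = 5434530/(-2423) = 5434530*(-1/2423) = -5434530/2423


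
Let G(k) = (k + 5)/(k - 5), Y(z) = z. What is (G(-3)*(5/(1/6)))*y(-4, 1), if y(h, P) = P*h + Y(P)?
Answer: 45/2 ≈ 22.500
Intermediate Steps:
y(h, P) = P + P*h (y(h, P) = P*h + P = P + P*h)
G(k) = (5 + k)/(-5 + k)
(G(-3)*(5/(1/6)))*y(-4, 1) = (((5 - 3)/(-5 - 3))*(5/(1/6)))*(1*(1 - 4)) = ((2/(-8))*(5/(⅙)))*(1*(-3)) = ((-⅛*2)*(5*6))*(-3) = -¼*30*(-3) = -15/2*(-3) = 45/2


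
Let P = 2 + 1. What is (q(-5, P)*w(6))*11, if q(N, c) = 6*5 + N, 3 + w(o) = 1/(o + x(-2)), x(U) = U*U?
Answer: -1595/2 ≈ -797.50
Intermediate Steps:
x(U) = U²
w(o) = -3 + 1/(4 + o) (w(o) = -3 + 1/(o + (-2)²) = -3 + 1/(o + 4) = -3 + 1/(4 + o))
P = 3
q(N, c) = 30 + N
(q(-5, P)*w(6))*11 = ((30 - 5)*((-11 - 3*6)/(4 + 6)))*11 = (25*((-11 - 18)/10))*11 = (25*((⅒)*(-29)))*11 = (25*(-29/10))*11 = -145/2*11 = -1595/2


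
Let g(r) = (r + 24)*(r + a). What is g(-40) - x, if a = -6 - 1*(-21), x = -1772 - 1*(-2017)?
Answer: 155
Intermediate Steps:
x = 245 (x = -1772 + 2017 = 245)
a = 15 (a = -6 + 21 = 15)
g(r) = (15 + r)*(24 + r) (g(r) = (r + 24)*(r + 15) = (24 + r)*(15 + r) = (15 + r)*(24 + r))
g(-40) - x = (360 + (-40)² + 39*(-40)) - 1*245 = (360 + 1600 - 1560) - 245 = 400 - 245 = 155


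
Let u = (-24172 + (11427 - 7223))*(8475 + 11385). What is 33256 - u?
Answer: 396597736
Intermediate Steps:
u = -396564480 (u = (-24172 + 4204)*19860 = -19968*19860 = -396564480)
33256 - u = 33256 - 1*(-396564480) = 33256 + 396564480 = 396597736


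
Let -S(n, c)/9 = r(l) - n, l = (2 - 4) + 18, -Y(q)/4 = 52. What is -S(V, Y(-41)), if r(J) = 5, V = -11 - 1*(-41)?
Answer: -225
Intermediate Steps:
Y(q) = -208 (Y(q) = -4*52 = -208)
V = 30 (V = -11 + 41 = 30)
l = 16 (l = -2 + 18 = 16)
S(n, c) = -45 + 9*n (S(n, c) = -9*(5 - n) = -45 + 9*n)
-S(V, Y(-41)) = -(-45 + 9*30) = -(-45 + 270) = -1*225 = -225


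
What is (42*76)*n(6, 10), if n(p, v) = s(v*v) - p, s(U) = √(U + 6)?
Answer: -19152 + 3192*√106 ≈ 13712.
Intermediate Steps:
s(U) = √(6 + U)
n(p, v) = √(6 + v²) - p (n(p, v) = √(6 + v*v) - p = √(6 + v²) - p)
(42*76)*n(6, 10) = (42*76)*(√(6 + 10²) - 1*6) = 3192*(√(6 + 100) - 6) = 3192*(√106 - 6) = 3192*(-6 + √106) = -19152 + 3192*√106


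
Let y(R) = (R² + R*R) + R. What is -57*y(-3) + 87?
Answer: -768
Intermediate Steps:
y(R) = R + 2*R² (y(R) = (R² + R²) + R = 2*R² + R = R + 2*R²)
-57*y(-3) + 87 = -(-171)*(1 + 2*(-3)) + 87 = -(-171)*(1 - 6) + 87 = -(-171)*(-5) + 87 = -57*15 + 87 = -855 + 87 = -768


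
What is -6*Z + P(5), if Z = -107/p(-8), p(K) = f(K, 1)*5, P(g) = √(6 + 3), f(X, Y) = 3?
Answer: 229/5 ≈ 45.800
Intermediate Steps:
P(g) = 3 (P(g) = √9 = 3)
p(K) = 15 (p(K) = 3*5 = 15)
Z = -107/15 ≈ -7.1333
-6*Z + P(5) = -6*(-107/15) + 3 = 214/5 + 3 = 229/5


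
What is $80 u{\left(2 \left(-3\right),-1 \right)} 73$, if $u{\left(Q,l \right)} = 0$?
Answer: $0$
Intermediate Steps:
$80 u{\left(2 \left(-3\right),-1 \right)} 73 = 80 \cdot 0 \cdot 73 = 0 \cdot 73 = 0$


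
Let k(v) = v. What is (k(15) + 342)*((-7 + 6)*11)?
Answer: -3927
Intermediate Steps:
(k(15) + 342)*((-7 + 6)*11) = (15 + 342)*((-7 + 6)*11) = 357*(-1*11) = 357*(-11) = -3927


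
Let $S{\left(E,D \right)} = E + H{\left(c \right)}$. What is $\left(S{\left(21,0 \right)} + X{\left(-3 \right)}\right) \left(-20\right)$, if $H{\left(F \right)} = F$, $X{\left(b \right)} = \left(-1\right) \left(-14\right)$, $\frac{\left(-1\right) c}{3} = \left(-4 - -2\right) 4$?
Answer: $-1180$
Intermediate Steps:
$c = 24$ ($c = - 3 \left(-4 - -2\right) 4 = - 3 \left(-4 + 2\right) 4 = - 3 \left(\left(-2\right) 4\right) = \left(-3\right) \left(-8\right) = 24$)
$X{\left(b \right)} = 14$
$S{\left(E,D \right)} = 24 + E$ ($S{\left(E,D \right)} = E + 24 = 24 + E$)
$\left(S{\left(21,0 \right)} + X{\left(-3 \right)}\right) \left(-20\right) = \left(\left(24 + 21\right) + 14\right) \left(-20\right) = \left(45 + 14\right) \left(-20\right) = 59 \left(-20\right) = -1180$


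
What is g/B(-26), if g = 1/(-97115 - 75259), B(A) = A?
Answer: 1/4481724 ≈ 2.2313e-7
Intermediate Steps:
g = -1/172374 (g = 1/(-172374) = -1/172374 ≈ -5.8013e-6)
g/B(-26) = -1/172374/(-26) = -1/172374*(-1/26) = 1/4481724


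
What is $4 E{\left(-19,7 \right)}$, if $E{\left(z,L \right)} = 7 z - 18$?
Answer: $-604$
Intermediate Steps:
$E{\left(z,L \right)} = -18 + 7 z$
$4 E{\left(-19,7 \right)} = 4 \left(-18 + 7 \left(-19\right)\right) = 4 \left(-18 - 133\right) = 4 \left(-151\right) = -604$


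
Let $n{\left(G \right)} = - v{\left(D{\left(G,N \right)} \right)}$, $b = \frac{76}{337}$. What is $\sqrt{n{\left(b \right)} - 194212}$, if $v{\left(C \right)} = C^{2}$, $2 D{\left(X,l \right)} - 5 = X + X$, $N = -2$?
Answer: $\frac{i \sqrt{88229225081}}{674} \approx 440.7 i$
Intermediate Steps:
$D{\left(X,l \right)} = \frac{5}{2} + X$ ($D{\left(X,l \right)} = \frac{5}{2} + \frac{X + X}{2} = \frac{5}{2} + \frac{2 X}{2} = \frac{5}{2} + X$)
$b = \frac{76}{337}$ ($b = 76 \cdot \frac{1}{337} = \frac{76}{337} \approx 0.22552$)
$n{\left(G \right)} = - \left(\frac{5}{2} + G\right)^{2}$
$\sqrt{n{\left(b \right)} - 194212} = \sqrt{- \frac{\left(5 + 2 \cdot \frac{76}{337}\right)^{2}}{4} - 194212} = \sqrt{- \frac{\left(5 + \frac{152}{337}\right)^{2}}{4} - 194212} = \sqrt{- \frac{\left(\frac{1837}{337}\right)^{2}}{4} - 194212} = \sqrt{\left(- \frac{1}{4}\right) \frac{3374569}{113569} - 194212} = \sqrt{- \frac{3374569}{454276} - 194212} = \sqrt{- \frac{88229225081}{454276}} = \frac{i \sqrt{88229225081}}{674}$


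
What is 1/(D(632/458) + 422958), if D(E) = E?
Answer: 229/96857698 ≈ 2.3643e-6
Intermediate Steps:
1/(D(632/458) + 422958) = 1/(632/458 + 422958) = 1/(632*(1/458) + 422958) = 1/(316/229 + 422958) = 1/(96857698/229) = 229/96857698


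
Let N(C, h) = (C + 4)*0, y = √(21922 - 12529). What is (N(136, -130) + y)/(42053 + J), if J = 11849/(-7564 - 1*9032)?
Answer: 16596*√9393/697899739 ≈ 0.0023047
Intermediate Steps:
y = √9393 ≈ 96.917
J = -11849/16596 (J = 11849/(-7564 - 9032) = 11849/(-16596) = 11849*(-1/16596) = -11849/16596 ≈ -0.71397)
N(C, h) = 0 (N(C, h) = (4 + C)*0 = 0)
(N(136, -130) + y)/(42053 + J) = (0 + √9393)/(42053 - 11849/16596) = √9393/(697899739/16596) = √9393*(16596/697899739) = 16596*√9393/697899739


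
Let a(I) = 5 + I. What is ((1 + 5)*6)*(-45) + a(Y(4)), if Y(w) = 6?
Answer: -1609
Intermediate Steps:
((1 + 5)*6)*(-45) + a(Y(4)) = ((1 + 5)*6)*(-45) + (5 + 6) = (6*6)*(-45) + 11 = 36*(-45) + 11 = -1620 + 11 = -1609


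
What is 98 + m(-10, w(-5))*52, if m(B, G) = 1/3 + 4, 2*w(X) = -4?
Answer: 970/3 ≈ 323.33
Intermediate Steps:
w(X) = -2 (w(X) = (1/2)*(-4) = -2)
m(B, G) = 13/3 (m(B, G) = 1/3 + 4 = 13/3)
98 + m(-10, w(-5))*52 = 98 + (13/3)*52 = 98 + 676/3 = 970/3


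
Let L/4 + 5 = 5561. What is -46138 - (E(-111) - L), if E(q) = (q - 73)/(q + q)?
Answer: -2654546/111 ≈ -23915.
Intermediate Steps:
L = 22224 (L = -20 + 4*5561 = -20 + 22244 = 22224)
E(q) = (-73 + q)/(2*q) (E(q) = (-73 + q)/((2*q)) = (-73 + q)*(1/(2*q)) = (-73 + q)/(2*q))
-46138 - (E(-111) - L) = -46138 - ((1/2)*(-73 - 111)/(-111) - 1*22224) = -46138 - ((1/2)*(-1/111)*(-184) - 22224) = -46138 - (92/111 - 22224) = -46138 - 1*(-2466772/111) = -46138 + 2466772/111 = -2654546/111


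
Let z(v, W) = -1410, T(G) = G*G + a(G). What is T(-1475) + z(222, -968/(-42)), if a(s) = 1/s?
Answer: 3206967124/1475 ≈ 2.1742e+6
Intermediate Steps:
T(G) = 1/G + G² (T(G) = G*G + 1/G = G² + 1/G = 1/G + G²)
T(-1475) + z(222, -968/(-42)) = (1 + (-1475)³)/(-1475) - 1410 = -(1 - 3209046875)/1475 - 1410 = -1/1475*(-3209046874) - 1410 = 3209046874/1475 - 1410 = 3206967124/1475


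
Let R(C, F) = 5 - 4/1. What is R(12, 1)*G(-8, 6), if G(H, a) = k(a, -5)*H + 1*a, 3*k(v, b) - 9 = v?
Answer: -34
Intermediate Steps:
k(v, b) = 3 + v/3
R(C, F) = 1 (R(C, F) = 5 - 4*1 = 5 - 4 = 1)
G(H, a) = a + H*(3 + a/3) (G(H, a) = (3 + a/3)*H + 1*a = H*(3 + a/3) + a = a + H*(3 + a/3))
R(12, 1)*G(-8, 6) = 1*(6 + (1/3)*(-8)*(9 + 6)) = 1*(6 + (1/3)*(-8)*15) = 1*(6 - 40) = 1*(-34) = -34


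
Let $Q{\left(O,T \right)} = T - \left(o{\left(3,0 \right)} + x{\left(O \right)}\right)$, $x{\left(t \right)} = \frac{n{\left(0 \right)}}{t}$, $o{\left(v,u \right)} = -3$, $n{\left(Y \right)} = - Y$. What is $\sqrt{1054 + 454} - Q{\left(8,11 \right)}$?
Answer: $-14 + 2 \sqrt{377} \approx 24.833$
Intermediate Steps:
$x{\left(t \right)} = 0$ ($x{\left(t \right)} = \frac{\left(-1\right) 0}{t} = \frac{0}{t} = 0$)
$Q{\left(O,T \right)} = 3 + T$ ($Q{\left(O,T \right)} = T - \left(-3 + 0\right) = T - -3 = T + 3 = 3 + T$)
$\sqrt{1054 + 454} - Q{\left(8,11 \right)} = \sqrt{1054 + 454} - \left(3 + 11\right) = \sqrt{1508} - 14 = 2 \sqrt{377} - 14 = -14 + 2 \sqrt{377}$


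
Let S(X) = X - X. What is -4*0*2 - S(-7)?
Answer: 0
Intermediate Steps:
S(X) = 0
-4*0*2 - S(-7) = -4*0*2 - 1*0 = 0*2 + 0 = 0 + 0 = 0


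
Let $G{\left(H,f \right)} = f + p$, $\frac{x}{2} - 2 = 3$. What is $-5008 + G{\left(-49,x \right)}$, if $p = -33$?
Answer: $-5031$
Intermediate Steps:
$x = 10$ ($x = 4 + 2 \cdot 3 = 4 + 6 = 10$)
$G{\left(H,f \right)} = -33 + f$ ($G{\left(H,f \right)} = f - 33 = -33 + f$)
$-5008 + G{\left(-49,x \right)} = -5008 + \left(-33 + 10\right) = -5008 - 23 = -5031$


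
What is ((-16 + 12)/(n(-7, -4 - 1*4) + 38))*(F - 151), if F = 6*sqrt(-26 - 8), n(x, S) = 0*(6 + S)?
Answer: 302/19 - 12*I*sqrt(34)/19 ≈ 15.895 - 3.6827*I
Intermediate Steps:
n(x, S) = 0
F = 6*I*sqrt(34) (F = 6*sqrt(-34) = 6*(I*sqrt(34)) = 6*I*sqrt(34) ≈ 34.986*I)
((-16 + 12)/(n(-7, -4 - 1*4) + 38))*(F - 151) = ((-16 + 12)/(0 + 38))*(6*I*sqrt(34) - 151) = (-4/38)*(-151 + 6*I*sqrt(34)) = (-4*1/38)*(-151 + 6*I*sqrt(34)) = -2*(-151 + 6*I*sqrt(34))/19 = 302/19 - 12*I*sqrt(34)/19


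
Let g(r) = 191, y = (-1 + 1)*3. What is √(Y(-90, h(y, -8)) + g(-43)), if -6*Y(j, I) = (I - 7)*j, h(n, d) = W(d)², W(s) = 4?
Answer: √326 ≈ 18.055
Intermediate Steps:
y = 0 (y = 0*3 = 0)
h(n, d) = 16 (h(n, d) = 4² = 16)
Y(j, I) = -j*(-7 + I)/6 (Y(j, I) = -(I - 7)*j/6 = -(-7 + I)*j/6 = -j*(-7 + I)/6)
√(Y(-90, h(y, -8)) + g(-43)) = √((⅙)*(-90)*(7 - 1*16) + 191) = √((⅙)*(-90)*(7 - 16) + 191) = √((⅙)*(-90)*(-9) + 191) = √(135 + 191) = √326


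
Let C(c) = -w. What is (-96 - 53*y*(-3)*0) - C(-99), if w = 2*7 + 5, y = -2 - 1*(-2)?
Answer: -77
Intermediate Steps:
y = 0 (y = -2 + 2 = 0)
w = 19 (w = 14 + 5 = 19)
C(c) = -19 (C(c) = -1*19 = -19)
(-96 - 53*y*(-3)*0) - C(-99) = (-96 - 53*0*(-3)*0) - 1*(-19) = (-96 - 0*0) + 19 = (-96 - 53*0) + 19 = (-96 + 0) + 19 = -96 + 19 = -77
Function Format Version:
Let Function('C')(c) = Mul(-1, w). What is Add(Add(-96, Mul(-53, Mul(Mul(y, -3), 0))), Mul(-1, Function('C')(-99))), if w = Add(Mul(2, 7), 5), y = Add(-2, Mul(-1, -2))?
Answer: -77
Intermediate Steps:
y = 0 (y = Add(-2, 2) = 0)
w = 19 (w = Add(14, 5) = 19)
Function('C')(c) = -19 (Function('C')(c) = Mul(-1, 19) = -19)
Add(Add(-96, Mul(-53, Mul(Mul(y, -3), 0))), Mul(-1, Function('C')(-99))) = Add(Add(-96, Mul(-53, Mul(Mul(0, -3), 0))), Mul(-1, -19)) = Add(Add(-96, Mul(-53, Mul(0, 0))), 19) = Add(Add(-96, Mul(-53, 0)), 19) = Add(Add(-96, 0), 19) = Add(-96, 19) = -77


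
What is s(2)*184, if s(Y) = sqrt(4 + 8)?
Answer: 368*sqrt(3) ≈ 637.39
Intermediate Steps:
s(Y) = 2*sqrt(3) (s(Y) = sqrt(12) = 2*sqrt(3))
s(2)*184 = (2*sqrt(3))*184 = 368*sqrt(3)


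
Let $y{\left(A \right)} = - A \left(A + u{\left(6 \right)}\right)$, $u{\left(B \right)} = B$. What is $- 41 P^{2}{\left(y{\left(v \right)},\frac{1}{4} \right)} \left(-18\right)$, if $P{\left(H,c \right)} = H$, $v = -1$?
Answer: $18450$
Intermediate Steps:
$y{\left(A \right)} = - A \left(6 + A\right)$ ($y{\left(A \right)} = - A \left(A + 6\right) = - A \left(6 + A\right)$)
$- 41 P^{2}{\left(y{\left(v \right)},\frac{1}{4} \right)} \left(-18\right) = - 41 \left(\left(-1\right) \left(-1\right) \left(6 - 1\right)\right)^{2} \left(-18\right) = - 41 \left(\left(-1\right) \left(-1\right) 5\right)^{2} \left(-18\right) = - 41 \cdot 5^{2} \left(-18\right) = \left(-41\right) 25 \left(-18\right) = \left(-1025\right) \left(-18\right) = 18450$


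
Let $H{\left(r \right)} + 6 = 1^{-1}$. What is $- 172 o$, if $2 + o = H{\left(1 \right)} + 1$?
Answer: $1032$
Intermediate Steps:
$H{\left(r \right)} = -5$ ($H{\left(r \right)} = -6 + 1^{-1} = -6 + 1 = -5$)
$o = -6$ ($o = -2 + \left(-5 + 1\right) = -2 - 4 = -6$)
$- 172 o = \left(-172\right) \left(-6\right) = 1032$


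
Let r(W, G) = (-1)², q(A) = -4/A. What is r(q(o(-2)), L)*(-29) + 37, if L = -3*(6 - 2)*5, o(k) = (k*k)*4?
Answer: 8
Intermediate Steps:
o(k) = 4*k² (o(k) = k²*4 = 4*k²)
L = -60 (L = -3*4*5 = -12*5 = -60)
r(W, G) = 1
r(q(o(-2)), L)*(-29) + 37 = 1*(-29) + 37 = -29 + 37 = 8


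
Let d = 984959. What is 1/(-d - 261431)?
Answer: -1/1246390 ≈ -8.0232e-7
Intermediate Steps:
1/(-d - 261431) = 1/(-1*984959 - 261431) = 1/(-984959 - 261431) = 1/(-1246390) = -1/1246390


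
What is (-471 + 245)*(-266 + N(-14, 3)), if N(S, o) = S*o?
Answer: 69608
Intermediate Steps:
(-471 + 245)*(-266 + N(-14, 3)) = (-471 + 245)*(-266 - 14*3) = -226*(-266 - 42) = -226*(-308) = 69608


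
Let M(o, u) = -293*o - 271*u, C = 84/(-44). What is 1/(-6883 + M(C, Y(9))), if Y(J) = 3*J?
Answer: -11/150047 ≈ -7.3310e-5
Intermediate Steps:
C = -21/11 (C = 84*(-1/44) = -21/11 ≈ -1.9091)
1/(-6883 + M(C, Y(9))) = 1/(-6883 + (-293*(-21/11) - 813*9)) = 1/(-6883 + (6153/11 - 271*27)) = 1/(-6883 + (6153/11 - 7317)) = 1/(-6883 - 74334/11) = 1/(-150047/11) = -11/150047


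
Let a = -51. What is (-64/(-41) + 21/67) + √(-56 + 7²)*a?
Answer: 5149/2747 - 51*I*√7 ≈ 1.8744 - 134.93*I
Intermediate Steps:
(-64/(-41) + 21/67) + √(-56 + 7²)*a = (-64/(-41) + 21/67) + √(-56 + 7²)*(-51) = (-64*(-1/41) + 21*(1/67)) + √(-56 + 49)*(-51) = (64/41 + 21/67) + √(-7)*(-51) = 5149/2747 + (I*√7)*(-51) = 5149/2747 - 51*I*√7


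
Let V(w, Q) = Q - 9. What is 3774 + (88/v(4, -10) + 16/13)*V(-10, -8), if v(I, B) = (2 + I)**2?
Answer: 434248/117 ≈ 3711.5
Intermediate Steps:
V(w, Q) = -9 + Q
3774 + (88/v(4, -10) + 16/13)*V(-10, -8) = 3774 + (88/((2 + 4)**2) + 16/13)*(-9 - 8) = 3774 + (88/(6**2) + 16*(1/13))*(-17) = 3774 + (88/36 + 16/13)*(-17) = 3774 + (88*(1/36) + 16/13)*(-17) = 3774 + (22/9 + 16/13)*(-17) = 3774 + (430/117)*(-17) = 3774 - 7310/117 = 434248/117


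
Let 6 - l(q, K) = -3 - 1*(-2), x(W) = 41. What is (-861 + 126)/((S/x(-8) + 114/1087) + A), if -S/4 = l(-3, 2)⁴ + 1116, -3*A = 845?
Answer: 98270235/83520841 ≈ 1.1766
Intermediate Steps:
A = -845/3 (A = -⅓*845 = -845/3 ≈ -281.67)
l(q, K) = 7 (l(q, K) = 6 - (-3 - 1*(-2)) = 6 - (-3 + 2) = 6 - 1*(-1) = 6 + 1 = 7)
S = -14068 (S = -4*(7⁴ + 1116) = -4*(2401 + 1116) = -4*3517 = -14068)
(-861 + 126)/((S/x(-8) + 114/1087) + A) = (-861 + 126)/((-14068/41 + 114/1087) - 845/3) = -735/((-14068*1/41 + 114*(1/1087)) - 845/3) = -735/((-14068/41 + 114/1087) - 845/3) = -735/(-15287242/44567 - 845/3) = -735/(-83520841/133701) = -735*(-133701/83520841) = 98270235/83520841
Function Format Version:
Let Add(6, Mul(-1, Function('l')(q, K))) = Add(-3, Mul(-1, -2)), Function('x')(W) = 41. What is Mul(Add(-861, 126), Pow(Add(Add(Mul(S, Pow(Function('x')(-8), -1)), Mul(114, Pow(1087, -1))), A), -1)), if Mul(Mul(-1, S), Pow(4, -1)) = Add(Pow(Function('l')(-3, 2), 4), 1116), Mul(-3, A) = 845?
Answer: Rational(98270235, 83520841) ≈ 1.1766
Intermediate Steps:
A = Rational(-845, 3) (A = Mul(Rational(-1, 3), 845) = Rational(-845, 3) ≈ -281.67)
Function('l')(q, K) = 7 (Function('l')(q, K) = Add(6, Mul(-1, Add(-3, Mul(-1, -2)))) = Add(6, Mul(-1, Add(-3, 2))) = Add(6, Mul(-1, -1)) = Add(6, 1) = 7)
S = -14068 (S = Mul(-4, Add(Pow(7, 4), 1116)) = Mul(-4, Add(2401, 1116)) = Mul(-4, 3517) = -14068)
Mul(Add(-861, 126), Pow(Add(Add(Mul(S, Pow(Function('x')(-8), -1)), Mul(114, Pow(1087, -1))), A), -1)) = Mul(Add(-861, 126), Pow(Add(Add(Mul(-14068, Pow(41, -1)), Mul(114, Pow(1087, -1))), Rational(-845, 3)), -1)) = Mul(-735, Pow(Add(Add(Mul(-14068, Rational(1, 41)), Mul(114, Rational(1, 1087))), Rational(-845, 3)), -1)) = Mul(-735, Pow(Add(Add(Rational(-14068, 41), Rational(114, 1087)), Rational(-845, 3)), -1)) = Mul(-735, Pow(Add(Rational(-15287242, 44567), Rational(-845, 3)), -1)) = Mul(-735, Pow(Rational(-83520841, 133701), -1)) = Mul(-735, Rational(-133701, 83520841)) = Rational(98270235, 83520841)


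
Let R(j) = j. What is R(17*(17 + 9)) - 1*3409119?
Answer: -3408677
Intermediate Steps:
R(17*(17 + 9)) - 1*3409119 = 17*(17 + 9) - 1*3409119 = 17*26 - 3409119 = 442 - 3409119 = -3408677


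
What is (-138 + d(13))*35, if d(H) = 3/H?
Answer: -62685/13 ≈ -4821.9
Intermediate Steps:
(-138 + d(13))*35 = (-138 + 3/13)*35 = -1791/13*35 = -62685/13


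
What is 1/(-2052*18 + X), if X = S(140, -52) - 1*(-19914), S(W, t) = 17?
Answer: -1/17005 ≈ -5.8806e-5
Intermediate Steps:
X = 19931 (X = 17 - 1*(-19914) = 17 + 19914 = 19931)
1/(-2052*18 + X) = 1/(-2052*18 + 19931) = 1/(-36936 + 19931) = 1/(-17005) = -1/17005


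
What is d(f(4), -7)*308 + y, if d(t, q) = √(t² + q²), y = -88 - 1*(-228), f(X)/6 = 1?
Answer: 140 + 308*√85 ≈ 2979.6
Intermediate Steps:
f(X) = 6 (f(X) = 6*1 = 6)
y = 140 (y = -88 + 228 = 140)
d(t, q) = √(q² + t²)
d(f(4), -7)*308 + y = √((-7)² + 6²)*308 + 140 = √(49 + 36)*308 + 140 = √85*308 + 140 = 308*√85 + 140 = 140 + 308*√85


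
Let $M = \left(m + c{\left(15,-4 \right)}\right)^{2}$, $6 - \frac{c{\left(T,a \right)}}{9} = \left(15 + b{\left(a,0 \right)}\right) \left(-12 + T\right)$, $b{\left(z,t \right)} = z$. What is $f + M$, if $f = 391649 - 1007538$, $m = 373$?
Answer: $-598989$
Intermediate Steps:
$f = -615889$ ($f = 391649 - 1007538 = -615889$)
$c{\left(T,a \right)} = 54 - 9 \left(-12 + T\right) \left(15 + a\right)$ ($c{\left(T,a \right)} = 54 - 9 \left(15 + a\right) \left(-12 + T\right) = 54 - 9 \left(-12 + T\right) \left(15 + a\right)$)
$M = 16900$ ($M = \left(373 + \left(1674 - 2025 + 108 \left(-4\right) - 135 \left(-4\right)\right)\right)^{2} = \left(373 + \left(1674 - 2025 - 432 + 540\right)\right)^{2} = \left(373 - 243\right)^{2} = 130^{2} = 16900$)
$f + M = -615889 + 16900 = -598989$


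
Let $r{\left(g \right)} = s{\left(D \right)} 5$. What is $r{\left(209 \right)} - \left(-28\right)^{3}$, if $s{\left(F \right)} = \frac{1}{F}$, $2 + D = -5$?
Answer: $\frac{153659}{7} \approx 21951.0$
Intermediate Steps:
$D = -7$ ($D = -2 - 5 = -7$)
$r{\left(g \right)} = - \frac{5}{7}$ ($r{\left(g \right)} = \frac{1}{-7} \cdot 5 = \left(- \frac{1}{7}\right) 5 = - \frac{5}{7}$)
$r{\left(209 \right)} - \left(-28\right)^{3} = - \frac{5}{7} - \left(-28\right)^{3} = - \frac{5}{7} - -21952 = - \frac{5}{7} + 21952 = \frac{153659}{7}$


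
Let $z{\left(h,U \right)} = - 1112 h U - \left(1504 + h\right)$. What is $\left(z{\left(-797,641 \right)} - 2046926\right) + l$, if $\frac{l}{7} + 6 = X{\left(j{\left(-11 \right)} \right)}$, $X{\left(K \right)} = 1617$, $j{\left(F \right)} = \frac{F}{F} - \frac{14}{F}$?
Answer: $566058868$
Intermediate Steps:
$j{\left(F \right)} = 1 - \frac{14}{F}$
$z{\left(h,U \right)} = -1504 - h - 1112 U h$ ($z{\left(h,U \right)} = - 1112 U h - \left(1504 + h\right) = -1504 - h - 1112 U h$)
$l = 11277$ ($l = -42 + 7 \cdot 1617 = -42 + 11319 = 11277$)
$\left(z{\left(-797,641 \right)} - 2046926\right) + l = \left(\left(-1504 - -797 - 712792 \left(-797\right)\right) - 2046926\right) + 11277 = \left(\left(-1504 + 797 + 568095224\right) - 2046926\right) + 11277 = \left(568094517 - 2046926\right) + 11277 = 566047591 + 11277 = 566058868$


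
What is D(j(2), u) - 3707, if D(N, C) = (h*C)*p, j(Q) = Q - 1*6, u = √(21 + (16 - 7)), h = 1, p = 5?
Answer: -3707 + 5*√30 ≈ -3679.6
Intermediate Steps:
u = √30 (u = √(21 + 9) = √30 ≈ 5.4772)
j(Q) = -6 + Q (j(Q) = Q - 6 = -6 + Q)
D(N, C) = 5*C (D(N, C) = (1*C)*5 = C*5 = 5*C)
D(j(2), u) - 3707 = 5*√30 - 3707 = -3707 + 5*√30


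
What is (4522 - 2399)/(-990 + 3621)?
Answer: 2123/2631 ≈ 0.80692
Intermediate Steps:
(4522 - 2399)/(-990 + 3621) = 2123/2631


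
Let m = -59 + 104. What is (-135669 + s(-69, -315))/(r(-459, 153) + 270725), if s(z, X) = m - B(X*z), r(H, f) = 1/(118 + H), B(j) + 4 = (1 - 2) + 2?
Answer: -15415587/30772408 ≈ -0.50095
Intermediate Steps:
B(j) = -3 (B(j) = -4 + ((1 - 2) + 2) = -4 + (-1 + 2) = -4 + 1 = -3)
m = 45
s(z, X) = 48 (s(z, X) = 45 - 1*(-3) = 45 + 3 = 48)
(-135669 + s(-69, -315))/(r(-459, 153) + 270725) = (-135669 + 48)/(1/(118 - 459) + 270725) = -135621/(1/(-341) + 270725) = -135621/(-1/341 + 270725) = -135621/92317224/341 = -135621*341/92317224 = -15415587/30772408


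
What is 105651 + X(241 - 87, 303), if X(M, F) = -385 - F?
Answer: 104963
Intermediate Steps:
105651 + X(241 - 87, 303) = 105651 + (-385 - 1*303) = 105651 + (-385 - 303) = 105651 - 688 = 104963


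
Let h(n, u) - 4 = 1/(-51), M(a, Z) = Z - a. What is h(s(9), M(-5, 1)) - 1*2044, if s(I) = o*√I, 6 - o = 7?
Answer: -104041/51 ≈ -2040.0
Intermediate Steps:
o = -1 (o = 6 - 1*7 = 6 - 7 = -1)
s(I) = -√I
h(n, u) = 203/51 (h(n, u) = 4 + 1/(-51) = 4 - 1/51 = 203/51)
h(s(9), M(-5, 1)) - 1*2044 = 203/51 - 1*2044 = 203/51 - 2044 = -104041/51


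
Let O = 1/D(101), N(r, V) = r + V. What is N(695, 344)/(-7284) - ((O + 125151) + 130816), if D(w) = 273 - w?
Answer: -40085991251/156606 ≈ -2.5597e+5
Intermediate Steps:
N(r, V) = V + r
O = 1/172 (O = 1/(273 - 1*101) = 1/(273 - 101) = 1/172 ≈ 0.0058140)
N(695, 344)/(-7284) - ((O + 125151) + 130816) = (344 + 695)/(-7284) - ((1/172 + 125151) + 130816) = 1039*(-1/7284) - (21525973/172 + 130816) = -1039/7284 - 1*44026325/172 = -1039/7284 - 44026325/172 = -40085991251/156606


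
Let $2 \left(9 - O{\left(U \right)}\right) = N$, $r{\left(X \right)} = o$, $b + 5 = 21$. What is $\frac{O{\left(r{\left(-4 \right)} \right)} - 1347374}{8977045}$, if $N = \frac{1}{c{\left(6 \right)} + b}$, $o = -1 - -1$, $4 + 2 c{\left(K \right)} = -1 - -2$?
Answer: $- \frac{39073586}{260334305} \approx -0.15009$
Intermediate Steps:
$c{\left(K \right)} = - \frac{3}{2}$ ($c{\left(K \right)} = -2 + \frac{-1 - -2}{2} = -2 + \frac{-1 + 2}{2} = -2 + \frac{1}{2} \cdot 1 = -2 + \frac{1}{2} = - \frac{3}{2}$)
$b = 16$ ($b = -5 + 21 = 16$)
$o = 0$ ($o = -1 + 1 = 0$)
$N = \frac{2}{29}$ ($N = \frac{1}{- \frac{3}{2} + 16} = \frac{1}{\frac{29}{2}} = \frac{2}{29} \approx 0.068966$)
$r{\left(X \right)} = 0$
$O{\left(U \right)} = \frac{260}{29}$ ($O{\left(U \right)} = 9 - \frac{1}{29} = \frac{260}{29}$)
$\frac{O{\left(r{\left(-4 \right)} \right)} - 1347374}{8977045} = \frac{\frac{260}{29} - 1347374}{8977045} = \left(\frac{260}{29} - 1347374\right) \frac{1}{8977045} = \left(- \frac{39073586}{29}\right) \frac{1}{8977045} = - \frac{39073586}{260334305}$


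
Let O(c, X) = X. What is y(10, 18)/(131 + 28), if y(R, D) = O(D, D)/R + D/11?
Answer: 63/2915 ≈ 0.021612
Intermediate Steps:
y(R, D) = D/11 + D/R (y(R, D) = D/R + D/11 = D/11 + D/R)
y(10, 18)/(131 + 28) = ((1/11)*18 + 18/10)/(131 + 28) = (18/11 + 18*(1/10))/159 = (18/11 + 9/5)/159 = (1/159)*(189/55) = 63/2915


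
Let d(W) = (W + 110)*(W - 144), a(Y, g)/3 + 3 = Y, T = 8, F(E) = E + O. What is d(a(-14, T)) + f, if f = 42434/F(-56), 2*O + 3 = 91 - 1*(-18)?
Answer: -76949/3 ≈ -25650.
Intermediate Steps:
O = 53 (O = -3/2 + (91 - 1*(-18))/2 = -3/2 + (91 + 18)/2 = -3/2 + (½)*109 = -3/2 + 109/2 = 53)
F(E) = 53 + E (F(E) = E + 53 = 53 + E)
a(Y, g) = -9 + 3*Y
d(W) = (-144 + W)*(110 + W) (d(W) = (110 + W)*(-144 + W) = (-144 + W)*(110 + W))
f = -42434/3 (f = 42434/(53 - 56) = 42434/(-3) = 42434*(-⅓) = -42434/3 ≈ -14145.)
d(a(-14, T)) + f = (-15840 + (-9 + 3*(-14))² - 34*(-9 + 3*(-14))) - 42434/3 = (-15840 + (-9 - 42)² - 34*(-9 - 42)) - 42434/3 = (-15840 + (-51)² - 34*(-51)) - 42434/3 = (-15840 + 2601 + 1734) - 42434/3 = -11505 - 42434/3 = -76949/3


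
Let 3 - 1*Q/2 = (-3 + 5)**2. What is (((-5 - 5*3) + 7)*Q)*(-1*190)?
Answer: -4940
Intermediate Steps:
Q = -2 (Q = 6 - 2*(-3 + 5)**2 = 6 - 2*2**2 = 6 - 2*4 = 6 - 8 = -2)
(((-5 - 5*3) + 7)*Q)*(-1*190) = (((-5 - 5*3) + 7)*(-2))*(-1*190) = (((-5 - 15) + 7)*(-2))*(-190) = ((-20 + 7)*(-2))*(-190) = -13*(-2)*(-190) = 26*(-190) = -4940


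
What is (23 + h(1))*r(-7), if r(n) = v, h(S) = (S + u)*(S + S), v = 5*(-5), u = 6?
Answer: -925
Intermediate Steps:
v = -25
h(S) = 2*S*(6 + S) (h(S) = (S + 6)*(S + S) = (6 + S)*(2*S) = 2*S*(6 + S))
r(n) = -25
(23 + h(1))*r(-7) = (23 + 2*1*(6 + 1))*(-25) = (23 + 2*1*7)*(-25) = (23 + 14)*(-25) = 37*(-25) = -925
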